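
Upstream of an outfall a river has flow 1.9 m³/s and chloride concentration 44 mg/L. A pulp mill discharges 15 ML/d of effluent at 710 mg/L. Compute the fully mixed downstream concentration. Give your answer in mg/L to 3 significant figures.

15 ML/d = 0.1736 m³/s.
Flow-weighted mixing gives C = (0.1736·710 + 1.9·44) / (0.1736 + 1.9) = 206.9/2.074 = 99.76 mg/L.

99.8 mg/L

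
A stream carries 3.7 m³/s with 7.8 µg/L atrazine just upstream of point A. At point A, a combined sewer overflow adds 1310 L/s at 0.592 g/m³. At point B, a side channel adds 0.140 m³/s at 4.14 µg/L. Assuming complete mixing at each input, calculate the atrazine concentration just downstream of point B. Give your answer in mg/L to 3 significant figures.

7.8 µg/L = 0.0078 mg/L.
1310 L/s = 1.31 m³/s.
After input A: C = (3.7·0.0078 + 1.31·0.592) / 5.01 = 0.1606 mg/L.
4.14 µg/L = 0.00414 mg/L.
After input B: C = (5.01·0.1606 + 0.14·0.00414) / 5.15 = 0.1563 mg/L.

0.156 mg/L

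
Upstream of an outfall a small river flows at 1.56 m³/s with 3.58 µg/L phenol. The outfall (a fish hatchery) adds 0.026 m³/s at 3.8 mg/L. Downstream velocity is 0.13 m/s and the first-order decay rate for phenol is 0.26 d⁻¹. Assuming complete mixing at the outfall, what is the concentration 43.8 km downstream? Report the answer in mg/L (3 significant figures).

0.0239 mg/L

3.58 µg/L = 0.00358 mg/L.
After complete mixing, C₀ = (0.026·3.8 + 1.56·0.00358) / 1.586 = 0.06582 mg/L.
Travel time t = 4.38e+04 m / 0.13 m/s = 3.369e+05 s = 3.9 d.
C = 0.06582·exp(−0.26·3.9) = 0.06582·0.3628 = 0.02388 mg/L.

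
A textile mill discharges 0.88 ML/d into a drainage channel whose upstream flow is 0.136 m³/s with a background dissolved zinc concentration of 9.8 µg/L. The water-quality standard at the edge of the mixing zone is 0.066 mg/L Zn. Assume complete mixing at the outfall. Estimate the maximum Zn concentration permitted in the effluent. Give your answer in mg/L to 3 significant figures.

0.816 mg/L

0.88 ML/d = 0.01019 m³/s.
9.8 µg/L = 0.0098 mg/L.
Mass balance: 0.066·0.1462 = 0.01019·Cₑ + 0.136·0.0098.
Cₑ = (0.009648 − 0.001333) / 0.01019 = 0.8164 mg/L.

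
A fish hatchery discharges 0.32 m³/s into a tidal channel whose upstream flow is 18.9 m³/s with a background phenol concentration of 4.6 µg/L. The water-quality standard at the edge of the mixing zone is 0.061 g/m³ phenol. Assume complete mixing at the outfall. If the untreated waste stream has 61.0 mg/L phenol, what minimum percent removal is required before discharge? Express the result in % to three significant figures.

4.6 µg/L = 0.0046 mg/L.
Mass balance: 0.061·19.22 = 0.32·Cₑ + 18.9·0.0046.
Cₑ = (1.172 − 0.08694) / 0.32 = 3.392 mg/L.
Required removal = 1 − 3.392/61.0 = 94.44 %.

94.4 %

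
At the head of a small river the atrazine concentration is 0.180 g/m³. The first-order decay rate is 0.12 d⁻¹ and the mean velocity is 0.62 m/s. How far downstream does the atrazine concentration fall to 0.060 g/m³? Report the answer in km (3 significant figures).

490 km

From C = C₀·e^(−kt), t = ln(C₀/C)/k = ln(0.180/0.060)/0.12 = 1.099/0.12 = 9.155 d.
Distance = v·t = 0.62 m/s × 7.91e+05 s = 4.904e+05 m = 490.4 km.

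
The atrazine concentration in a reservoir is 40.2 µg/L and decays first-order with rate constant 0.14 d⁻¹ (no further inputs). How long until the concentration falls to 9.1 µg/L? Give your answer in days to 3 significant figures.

t = ln(C₀/C)/k = ln(40.2/9.1)/0.14 = 1.486/0.14 = 10.61 d.

10.6 d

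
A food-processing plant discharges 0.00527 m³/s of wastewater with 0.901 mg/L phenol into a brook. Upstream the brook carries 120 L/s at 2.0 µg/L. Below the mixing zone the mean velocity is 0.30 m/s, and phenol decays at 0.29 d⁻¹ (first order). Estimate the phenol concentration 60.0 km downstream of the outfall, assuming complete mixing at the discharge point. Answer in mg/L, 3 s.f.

0.0203 mg/L

120 L/s = 0.12 m³/s.
2.0 µg/L = 0.002 mg/L.
After complete mixing, C₀ = (0.00527·0.901 + 0.12·0.002) / 0.1253 = 0.03982 mg/L.
Travel time t = 6e+04 m / 0.30 m/s = 2e+05 s = 2.315 d.
C = 0.03982·exp(−0.29·2.315) = 0.03982·0.511 = 0.02035 mg/L.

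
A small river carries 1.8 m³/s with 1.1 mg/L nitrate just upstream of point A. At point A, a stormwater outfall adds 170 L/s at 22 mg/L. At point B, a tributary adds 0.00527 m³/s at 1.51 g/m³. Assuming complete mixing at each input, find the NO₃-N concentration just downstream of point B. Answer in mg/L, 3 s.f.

170 L/s = 0.17 m³/s.
After input A: C = (1.8·1.1 + 0.17·22) / 1.97 = 2.904 mg/L.
After input B: C = (1.97·2.904 + 0.00527·1.51) / 1.975 = 2.9 mg/L.

2.90 mg/L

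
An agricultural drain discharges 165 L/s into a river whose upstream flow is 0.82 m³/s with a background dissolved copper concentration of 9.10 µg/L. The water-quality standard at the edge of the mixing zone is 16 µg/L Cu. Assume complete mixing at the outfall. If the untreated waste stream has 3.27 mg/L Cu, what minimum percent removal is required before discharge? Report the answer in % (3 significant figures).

98.5 %

165 L/s = 0.165 m³/s.
9.10 µg/L = 0.0091 mg/L.
16 µg/L = 0.016 mg/L.
Mass balance: 0.016·0.985 = 0.165·Cₑ + 0.82·0.0091.
Cₑ = (0.01576 − 0.007462) / 0.165 = 0.05029 mg/L.
Required removal = 1 − 0.05029/3.27 = 98.46 %.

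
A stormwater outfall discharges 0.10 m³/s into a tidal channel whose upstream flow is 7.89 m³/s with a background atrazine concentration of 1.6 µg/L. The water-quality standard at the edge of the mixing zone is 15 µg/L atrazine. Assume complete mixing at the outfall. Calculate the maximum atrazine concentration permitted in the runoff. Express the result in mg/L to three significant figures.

1.6 µg/L = 0.0016 mg/L.
15 µg/L = 0.015 mg/L.
Mass balance: 0.015·7.99 = 0.1·Cₑ + 7.89·0.0016.
Cₑ = (0.1198 − 0.01262) / 0.1 = 1.072 mg/L.

1.07 mg/L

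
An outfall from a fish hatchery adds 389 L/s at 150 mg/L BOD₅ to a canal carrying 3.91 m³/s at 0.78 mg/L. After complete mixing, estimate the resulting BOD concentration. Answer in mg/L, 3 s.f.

14.3 mg/L

389 L/s = 0.389 m³/s.
Conservation of mass across the mixing zone: C = (0.389·150 + 3.91·0.78) / (0.389 + 3.91) = 61.4/4.299 = 14.28 mg/L.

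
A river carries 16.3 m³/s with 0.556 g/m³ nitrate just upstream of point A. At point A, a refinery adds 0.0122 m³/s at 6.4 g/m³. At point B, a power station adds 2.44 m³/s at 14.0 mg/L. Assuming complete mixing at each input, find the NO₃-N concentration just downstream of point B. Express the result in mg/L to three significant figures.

2.31 mg/L

After input A: C = (16.3·0.556 + 0.0122·6.4) / 16.31 = 0.5604 mg/L.
After input B: C = (16.31·0.5604 + 2.44·14) / 18.75 = 2.309 mg/L.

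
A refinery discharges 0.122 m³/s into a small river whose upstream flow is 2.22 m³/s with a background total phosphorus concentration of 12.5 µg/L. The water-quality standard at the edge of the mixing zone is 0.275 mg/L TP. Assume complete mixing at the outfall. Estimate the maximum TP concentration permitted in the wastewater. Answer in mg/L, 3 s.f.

12.5 µg/L = 0.0125 mg/L.
Mass balance: 0.275·2.342 = 0.122·Cₑ + 2.22·0.0125.
Cₑ = (0.6441 − 0.02775) / 0.122 = 5.052 mg/L.

5.05 mg/L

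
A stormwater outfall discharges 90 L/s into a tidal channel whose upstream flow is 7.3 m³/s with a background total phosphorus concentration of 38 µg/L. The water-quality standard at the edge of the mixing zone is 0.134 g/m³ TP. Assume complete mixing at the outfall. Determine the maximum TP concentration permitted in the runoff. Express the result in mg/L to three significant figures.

90 L/s = 0.09 m³/s.
38 µg/L = 0.038 mg/L.
Mass balance: 0.134·7.39 = 0.09·Cₑ + 7.3·0.038.
Cₑ = (0.9903 − 0.2774) / 0.09 = 7.921 mg/L.

7.92 mg/L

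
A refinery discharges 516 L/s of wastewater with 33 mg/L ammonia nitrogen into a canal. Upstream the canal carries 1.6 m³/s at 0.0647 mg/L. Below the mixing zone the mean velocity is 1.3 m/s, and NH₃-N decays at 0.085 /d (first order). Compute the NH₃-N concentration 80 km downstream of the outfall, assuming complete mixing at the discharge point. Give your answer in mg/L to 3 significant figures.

516 L/s = 0.516 m³/s.
After complete mixing, C₀ = (0.516·33 + 1.6·0.0647) / 2.116 = 8.096 mg/L.
Travel time t = 8e+04 m / 1.3 m/s = 6.154e+04 s = 0.7123 d.
C = 8.096·exp(−0.085·0.7123) = 8.096·0.9413 = 7.621 mg/L.

7.62 mg/L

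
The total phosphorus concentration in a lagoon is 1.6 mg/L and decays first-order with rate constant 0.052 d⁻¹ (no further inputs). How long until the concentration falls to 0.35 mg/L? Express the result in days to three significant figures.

29.2 d

t = ln(C₀/C)/k = ln(1.6/0.35)/0.052 = 1.52/0.052 = 29.23 d.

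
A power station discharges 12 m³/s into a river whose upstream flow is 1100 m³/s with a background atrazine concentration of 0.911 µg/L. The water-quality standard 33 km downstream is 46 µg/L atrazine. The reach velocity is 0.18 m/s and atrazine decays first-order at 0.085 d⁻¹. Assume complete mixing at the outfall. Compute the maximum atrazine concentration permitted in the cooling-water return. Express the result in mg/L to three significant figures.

0.911 µg/L = 0.000911 mg/L.
46 µg/L = 0.046 mg/L.
Travel time to the compliance point: t = 3.3e+04/0.18 = 1.833e+05 s = 2.122 d; decay factor exp(−0.085·2.122) = 0.835.
So the concentration just after mixing may be at most 0.046/0.835 = 0.05509 mg/L.
Mass balance: 0.05509·1112 = 12·Cₑ + 1100·0.000911.
Cₑ = (61.26 − 1.002) / 12 = 5.022 mg/L.

5.02 mg/L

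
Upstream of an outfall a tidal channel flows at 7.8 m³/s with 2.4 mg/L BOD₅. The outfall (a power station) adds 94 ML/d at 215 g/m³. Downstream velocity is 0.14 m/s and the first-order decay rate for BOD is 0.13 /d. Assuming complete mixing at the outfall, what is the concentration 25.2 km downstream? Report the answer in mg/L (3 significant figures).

94 ML/d = 1.088 m³/s.
After complete mixing, C₀ = (1.088·215 + 7.8·2.4) / 8.888 = 28.42 mg/L.
Travel time t = 2.52e+04 m / 0.14 m/s = 1.8e+05 s = 2.083 d.
C = 28.42·exp(−0.13·2.083) = 28.42·0.7627 = 21.68 mg/L.

21.7 mg/L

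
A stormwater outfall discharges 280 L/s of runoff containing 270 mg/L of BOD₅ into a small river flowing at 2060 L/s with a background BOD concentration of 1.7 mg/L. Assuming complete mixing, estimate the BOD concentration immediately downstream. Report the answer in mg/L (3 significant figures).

280 L/s = 0.28 m³/s.
2060 L/s = 2.06 m³/s.
By mass balance at complete mixing, C = (0.28·270 + 2.06·1.7) / (0.28 + 2.06) = 79.1/2.34 = 33.8 mg/L.

33.8 mg/L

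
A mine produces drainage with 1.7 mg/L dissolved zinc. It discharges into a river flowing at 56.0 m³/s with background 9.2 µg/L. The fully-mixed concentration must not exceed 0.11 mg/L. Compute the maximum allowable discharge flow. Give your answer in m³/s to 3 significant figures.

3.55 m³/s

9.2 µg/L = 0.0092 mg/L.
Mass balance at complete mixing: C_std·(Q_w + Q_r) = Q_w·C_e + Q_r·C_b.
Rearranging, Q_w = Q_r·(C_std − C_b)/(C_e − C_std) = 56.0·(0.11 − 0.0092) / (1.7 − 0.11) = 3.55 m³/s.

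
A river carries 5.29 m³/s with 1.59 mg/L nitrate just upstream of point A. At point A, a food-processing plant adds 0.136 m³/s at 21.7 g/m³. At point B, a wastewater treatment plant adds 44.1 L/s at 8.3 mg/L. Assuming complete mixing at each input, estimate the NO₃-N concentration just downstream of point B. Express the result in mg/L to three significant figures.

2.14 mg/L

After input A: C = (5.29·1.59 + 0.136·21.7) / 5.426 = 2.094 mg/L.
44.1 L/s = 0.0441 m³/s.
After input B: C = (5.426·2.094 + 0.0441·8.3) / 5.47 = 2.144 mg/L.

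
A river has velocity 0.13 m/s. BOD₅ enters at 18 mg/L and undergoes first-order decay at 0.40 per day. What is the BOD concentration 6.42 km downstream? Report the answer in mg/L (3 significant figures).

Travel time t = 6.42 km / 0.13 m/s = 6420/0.13 = 4.938e+04 s = 0.5716 d.
First-order decay: C = 18·exp(−0.40·0.5716) = 18·0.7956 = 14.32 mg/L.

14.3 mg/L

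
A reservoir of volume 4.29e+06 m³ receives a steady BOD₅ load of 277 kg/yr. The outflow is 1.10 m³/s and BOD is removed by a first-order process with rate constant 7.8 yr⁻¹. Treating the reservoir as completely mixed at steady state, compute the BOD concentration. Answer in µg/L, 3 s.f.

Outflow Q = 1.10 m³/s × 3.156e+07 s/yr = 3.471e+07 m³/yr.
Steady-state CSTR mass balance: W = Q·C + k·V·C, so C = W/(Q + kV).
Q + kV = 3.471e+07 + 7.8·4.29e+06 = 6.818e+07 m³/yr.
C = 277/6.818e+07 = 4.063e-06 kg/m³ = 0.004063 mg/L = 4.063 µg/L.

4.06 µg/L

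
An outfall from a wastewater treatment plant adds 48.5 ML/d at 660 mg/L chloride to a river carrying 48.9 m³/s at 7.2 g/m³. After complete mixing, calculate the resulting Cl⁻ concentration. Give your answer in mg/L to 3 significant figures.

48.5 ML/d = 0.5613 m³/s.
Flow-weighted mixing gives C = (0.5613·660 + 48.9·7.2) / (0.5613 + 48.9) = 722.6/49.46 = 14.61 mg/L.

14.6 mg/L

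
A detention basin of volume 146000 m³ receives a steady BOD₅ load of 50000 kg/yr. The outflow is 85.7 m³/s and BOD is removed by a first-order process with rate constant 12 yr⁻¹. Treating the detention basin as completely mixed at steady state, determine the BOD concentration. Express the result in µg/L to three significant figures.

18.5 µg/L

Outflow Q = 85.7 m³/s × 3.156e+07 s/yr = 2.704e+09 m³/yr.
Steady-state CSTR mass balance: W = Q·C + k·V·C, so C = W/(Q + kV).
Q + kV = 2.704e+09 + 12·146000 = 2.706e+09 m³/yr.
C = 50000/2.706e+09 = 1.848e-05 kg/m³ = 0.01848 mg/L = 18.48 µg/L.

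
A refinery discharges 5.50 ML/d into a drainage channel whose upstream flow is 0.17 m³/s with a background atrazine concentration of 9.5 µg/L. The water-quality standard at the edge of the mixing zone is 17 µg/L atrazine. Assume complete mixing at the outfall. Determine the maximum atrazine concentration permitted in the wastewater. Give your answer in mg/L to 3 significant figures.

5.50 ML/d = 0.06366 m³/s.
9.5 µg/L = 0.0095 mg/L.
17 µg/L = 0.017 mg/L.
Mass balance: 0.017·0.2337 = 0.06366·Cₑ + 0.17·0.0095.
Cₑ = (0.003972 − 0.001615) / 0.06366 = 0.03703 mg/L.

0.0370 mg/L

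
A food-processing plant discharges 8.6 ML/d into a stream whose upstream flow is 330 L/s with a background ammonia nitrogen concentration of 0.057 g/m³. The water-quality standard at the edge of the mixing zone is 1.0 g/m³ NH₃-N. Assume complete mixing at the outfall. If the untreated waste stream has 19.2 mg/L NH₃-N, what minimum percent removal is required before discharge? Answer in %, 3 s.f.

78.5 %

8.6 ML/d = 0.09954 m³/s.
330 L/s = 0.33 m³/s.
Mass balance: 1·0.4295 = 0.09954·Cₑ + 0.33·0.057.
Cₑ = (0.4295 − 0.01881) / 0.09954 = 4.126 mg/L.
Required removal = 1 − 4.126/19.2 = 78.51 %.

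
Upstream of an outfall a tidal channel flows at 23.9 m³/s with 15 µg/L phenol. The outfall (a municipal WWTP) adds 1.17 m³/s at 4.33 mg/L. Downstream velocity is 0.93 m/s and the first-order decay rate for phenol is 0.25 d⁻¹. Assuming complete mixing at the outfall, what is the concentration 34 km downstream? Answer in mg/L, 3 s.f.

15 µg/L = 0.015 mg/L.
After complete mixing, C₀ = (1.17·4.33 + 23.9·0.015) / 25.07 = 0.2164 mg/L.
Travel time t = 3.4e+04 m / 0.93 m/s = 3.656e+04 s = 0.4231 d.
C = 0.2164·exp(−0.25·0.4231) = 0.2164·0.8996 = 0.1947 mg/L.

0.195 mg/L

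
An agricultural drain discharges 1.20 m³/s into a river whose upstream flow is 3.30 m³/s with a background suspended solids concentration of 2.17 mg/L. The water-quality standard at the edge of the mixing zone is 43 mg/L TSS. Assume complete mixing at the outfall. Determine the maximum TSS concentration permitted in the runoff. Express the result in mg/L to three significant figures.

155 mg/L

Mass balance: 43·4.5 = 1.2·Cₑ + 3.3·2.17.
Cₑ = (193.5 − 7.161) / 1.2 = 155.3 mg/L.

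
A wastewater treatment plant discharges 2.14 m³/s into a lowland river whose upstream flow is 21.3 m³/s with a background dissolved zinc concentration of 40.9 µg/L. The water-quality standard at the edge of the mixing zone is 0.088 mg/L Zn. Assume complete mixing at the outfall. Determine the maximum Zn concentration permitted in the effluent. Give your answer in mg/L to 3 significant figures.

0.557 mg/L

40.9 µg/L = 0.0409 mg/L.
Mass balance: 0.088·23.44 = 2.14·Cₑ + 21.3·0.0409.
Cₑ = (2.063 − 0.8712) / 2.14 = 0.5568 mg/L.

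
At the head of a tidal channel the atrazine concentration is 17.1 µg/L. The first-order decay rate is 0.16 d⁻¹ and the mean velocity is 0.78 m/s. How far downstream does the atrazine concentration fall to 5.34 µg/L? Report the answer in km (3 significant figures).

From C = C₀·e^(−kt), t = ln(C₀/C)/k = ln(17.1/5.34)/0.16 = 1.164/0.16 = 7.274 d.
Distance = v·t = 0.78 m/s × 6.285e+05 s = 4.902e+05 m = 490.2 km.

490 km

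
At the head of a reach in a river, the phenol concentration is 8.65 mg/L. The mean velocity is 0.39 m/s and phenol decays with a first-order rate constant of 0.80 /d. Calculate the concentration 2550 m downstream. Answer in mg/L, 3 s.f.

Travel time t = 2550 m / 0.39 m/s = 2550/0.39 = 6538 s = 0.07568 d.
First-order decay: C = 8.65·exp(−0.80·0.07568) = 8.65·0.9413 = 8.142 mg/L.

8.14 mg/L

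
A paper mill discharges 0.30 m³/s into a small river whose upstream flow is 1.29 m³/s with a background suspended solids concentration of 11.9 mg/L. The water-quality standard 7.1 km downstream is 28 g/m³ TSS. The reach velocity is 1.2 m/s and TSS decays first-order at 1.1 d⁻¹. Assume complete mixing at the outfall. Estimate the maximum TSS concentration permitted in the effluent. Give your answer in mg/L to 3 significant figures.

Travel time to the compliance point: t = 7100/1.2 = 5917 s = 0.06848 d; decay factor exp(−1.1·0.06848) = 0.9274.
So the concentration just after mixing may be at most 28/0.9274 = 30.19 mg/L.
Mass balance: 30.19·1.59 = 0.3·Cₑ + 1.29·11.9.
Cₑ = (48 − 15.35) / 0.3 = 108.8 mg/L.

109 mg/L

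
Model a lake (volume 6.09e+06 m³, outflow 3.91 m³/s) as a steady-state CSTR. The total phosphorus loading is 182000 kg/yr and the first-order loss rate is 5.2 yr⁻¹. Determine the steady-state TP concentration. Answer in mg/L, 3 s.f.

Outflow Q = 3.91 m³/s × 3.156e+07 s/yr = 1.234e+08 m³/yr.
Steady-state CSTR mass balance: W = Q·C + k·V·C, so C = W/(Q + kV).
Q + kV = 1.234e+08 + 5.2·6.09e+06 = 1.551e+08 m³/yr.
C = 182000/1.551e+08 = 0.001174 kg/m³ = 1.174 mg/L.

1.17 mg/L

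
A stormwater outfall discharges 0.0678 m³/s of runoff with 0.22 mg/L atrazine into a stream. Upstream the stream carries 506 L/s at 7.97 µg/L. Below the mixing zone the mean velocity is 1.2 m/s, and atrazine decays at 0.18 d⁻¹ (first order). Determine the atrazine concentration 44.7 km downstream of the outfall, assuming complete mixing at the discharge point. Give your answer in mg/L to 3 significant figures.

506 L/s = 0.506 m³/s.
7.97 µg/L = 0.00797 mg/L.
After complete mixing, C₀ = (0.0678·0.22 + 0.506·0.00797) / 0.5738 = 0.03302 mg/L.
Travel time t = 4.47e+04 m / 1.2 m/s = 3.725e+04 s = 0.4311 d.
C = 0.03302·exp(−0.18·0.4311) = 0.03302·0.9253 = 0.03056 mg/L.

0.0306 mg/L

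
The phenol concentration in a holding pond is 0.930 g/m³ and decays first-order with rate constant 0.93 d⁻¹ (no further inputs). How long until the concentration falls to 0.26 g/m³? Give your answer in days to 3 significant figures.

1.37 d

t = ln(C₀/C)/k = ln(0.930/0.26)/0.93 = 1.275/0.93 = 1.37 d.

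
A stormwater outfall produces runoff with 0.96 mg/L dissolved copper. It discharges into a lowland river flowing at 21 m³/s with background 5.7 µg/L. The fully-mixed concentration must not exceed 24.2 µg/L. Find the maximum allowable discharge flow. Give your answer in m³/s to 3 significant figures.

5.7 µg/L = 0.0057 mg/L.
24.2 µg/L = 0.0242 mg/L.
Mass balance at complete mixing: C_std·(Q_w + Q_r) = Q_w·C_e + Q_r·C_b.
Rearranging, Q_w = Q_r·(C_std − C_b)/(C_e − C_std) = 21·(0.0242 − 0.0057) / (0.96 − 0.0242) = 0.4152 m³/s.

0.415 m³/s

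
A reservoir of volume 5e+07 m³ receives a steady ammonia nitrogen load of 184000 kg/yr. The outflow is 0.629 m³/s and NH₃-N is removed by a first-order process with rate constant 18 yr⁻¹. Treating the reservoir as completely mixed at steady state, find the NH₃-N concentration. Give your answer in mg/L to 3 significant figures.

0.200 mg/L

Outflow Q = 0.629 m³/s × 3.156e+07 s/yr = 1.985e+07 m³/yr.
Steady-state CSTR mass balance: W = Q·C + k·V·C, so C = W/(Q + kV).
Q + kV = 1.985e+07 + 18·5e+07 = 9.198e+08 m³/yr.
C = 184000/9.198e+08 = 0.0002 kg/m³ = 0.2 mg/L.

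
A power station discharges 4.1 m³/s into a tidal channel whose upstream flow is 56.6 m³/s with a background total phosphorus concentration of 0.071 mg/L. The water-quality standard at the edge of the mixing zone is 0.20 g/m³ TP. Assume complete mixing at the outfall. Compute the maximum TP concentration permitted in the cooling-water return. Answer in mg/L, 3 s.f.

1.98 mg/L

Mass balance: 0.2·60.7 = 4.1·Cₑ + 56.6·0.071.
Cₑ = (12.14 − 4.019) / 4.1 = 1.981 mg/L.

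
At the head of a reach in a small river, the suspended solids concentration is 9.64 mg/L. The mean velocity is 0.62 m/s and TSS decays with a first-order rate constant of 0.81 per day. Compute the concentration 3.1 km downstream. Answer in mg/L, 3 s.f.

9.20 mg/L

Travel time t = 3.1 km / 0.62 m/s = 3100/0.62 = 5000 s = 0.05787 d.
First-order decay: C = 9.64·exp(−0.81·0.05787) = 9.64·0.9542 = 9.199 mg/L.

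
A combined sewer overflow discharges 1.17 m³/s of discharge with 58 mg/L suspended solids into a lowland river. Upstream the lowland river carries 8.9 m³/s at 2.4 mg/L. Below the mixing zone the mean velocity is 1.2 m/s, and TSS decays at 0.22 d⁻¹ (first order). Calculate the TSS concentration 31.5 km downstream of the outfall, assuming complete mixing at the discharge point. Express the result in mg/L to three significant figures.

After complete mixing, C₀ = (1.17·58 + 8.9·2.4) / 10.07 = 8.86 mg/L.
Travel time t = 3.15e+04 m / 1.2 m/s = 2.625e+04 s = 0.3038 d.
C = 8.86·exp(−0.22·0.3038) = 8.86·0.9353 = 8.287 mg/L.

8.29 mg/L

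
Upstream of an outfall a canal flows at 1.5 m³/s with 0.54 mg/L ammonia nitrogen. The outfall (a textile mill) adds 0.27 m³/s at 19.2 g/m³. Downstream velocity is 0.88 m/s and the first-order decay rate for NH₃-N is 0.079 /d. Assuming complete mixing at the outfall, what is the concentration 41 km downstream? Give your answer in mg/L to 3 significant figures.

After complete mixing, C₀ = (0.27·19.2 + 1.5·0.54) / 1.77 = 3.386 mg/L.
Travel time t = 4.1e+04 m / 0.88 m/s = 4.659e+04 s = 0.5392 d.
C = 3.386·exp(−0.079·0.5392) = 3.386·0.9583 = 3.245 mg/L.

3.25 mg/L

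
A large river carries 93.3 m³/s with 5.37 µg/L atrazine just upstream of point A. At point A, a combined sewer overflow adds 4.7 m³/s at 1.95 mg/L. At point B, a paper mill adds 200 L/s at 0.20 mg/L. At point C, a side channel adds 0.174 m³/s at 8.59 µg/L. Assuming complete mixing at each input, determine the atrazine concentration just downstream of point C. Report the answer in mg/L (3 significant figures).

5.37 µg/L = 0.00537 mg/L.
After input A: C = (93.3·0.00537 + 4.7·1.95) / 98 = 0.09863 mg/L.
200 L/s = 0.2 m³/s.
After input B: C = (98·0.09863 + 0.2·0.2) / 98.2 = 0.09884 mg/L.
8.59 µg/L = 0.00859 mg/L.
After input C: C = (98.2·0.09884 + 0.174·0.00859) / 98.37 = 0.09868 mg/L.

0.0987 mg/L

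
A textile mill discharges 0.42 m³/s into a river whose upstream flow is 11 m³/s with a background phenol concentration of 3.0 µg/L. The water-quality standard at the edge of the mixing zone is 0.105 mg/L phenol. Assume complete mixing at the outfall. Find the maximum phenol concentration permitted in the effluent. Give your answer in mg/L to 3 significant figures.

3.0 µg/L = 0.003 mg/L.
Mass balance: 0.105·11.42 = 0.42·Cₑ + 11·0.003.
Cₑ = (1.199 − 0.033) / 0.42 = 2.776 mg/L.

2.78 mg/L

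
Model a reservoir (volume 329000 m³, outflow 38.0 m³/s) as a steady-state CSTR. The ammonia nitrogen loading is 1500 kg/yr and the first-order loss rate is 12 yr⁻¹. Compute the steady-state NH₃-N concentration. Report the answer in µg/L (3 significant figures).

Outflow Q = 38.0 m³/s × 3.156e+07 s/yr = 1.199e+09 m³/yr.
Steady-state CSTR mass balance: W = Q·C + k·V·C, so C = W/(Q + kV).
Q + kV = 1.199e+09 + 12·329000 = 1.203e+09 m³/yr.
C = 1500/1.203e+09 = 1.247e-06 kg/m³ = 0.001247 mg/L = 1.247 µg/L.

1.25 µg/L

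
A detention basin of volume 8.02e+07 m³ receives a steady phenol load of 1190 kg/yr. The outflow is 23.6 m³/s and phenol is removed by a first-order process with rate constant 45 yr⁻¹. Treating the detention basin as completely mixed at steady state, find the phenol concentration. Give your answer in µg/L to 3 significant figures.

Outflow Q = 23.6 m³/s × 3.156e+07 s/yr = 7.448e+08 m³/yr.
Steady-state CSTR mass balance: W = Q·C + k·V·C, so C = W/(Q + kV).
Q + kV = 7.448e+08 + 45·8.02e+07 = 4.354e+09 m³/yr.
C = 1190/4.354e+09 = 2.733e-07 kg/m³ = 0.0002733 mg/L = 0.2733 µg/L.

0.273 µg/L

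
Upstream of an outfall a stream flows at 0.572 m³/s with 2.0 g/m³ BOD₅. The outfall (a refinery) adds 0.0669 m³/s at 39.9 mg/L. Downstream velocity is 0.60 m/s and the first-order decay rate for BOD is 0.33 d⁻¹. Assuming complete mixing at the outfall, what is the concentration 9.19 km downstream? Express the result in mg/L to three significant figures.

5.63 mg/L

After complete mixing, C₀ = (0.0669·39.9 + 0.572·2) / 0.6389 = 5.969 mg/L.
Travel time t = 9190 m / 0.60 m/s = 1.532e+04 s = 0.1773 d.
C = 5.969·exp(−0.33·0.1773) = 5.969·0.9432 = 5.629 mg/L.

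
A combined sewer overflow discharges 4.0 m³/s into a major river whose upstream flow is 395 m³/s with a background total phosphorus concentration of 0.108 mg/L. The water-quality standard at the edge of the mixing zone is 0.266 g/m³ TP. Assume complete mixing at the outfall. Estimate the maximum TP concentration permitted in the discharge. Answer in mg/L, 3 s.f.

Mass balance: 0.266·399 = 4·Cₑ + 395·0.108.
Cₑ = (106.1 − 42.66) / 4 = 15.87 mg/L.

15.9 mg/L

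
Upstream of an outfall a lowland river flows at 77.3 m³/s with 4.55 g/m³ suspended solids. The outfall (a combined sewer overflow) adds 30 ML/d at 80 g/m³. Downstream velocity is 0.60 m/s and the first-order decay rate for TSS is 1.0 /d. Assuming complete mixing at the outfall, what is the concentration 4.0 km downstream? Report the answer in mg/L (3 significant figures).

4.52 mg/L

30 ML/d = 0.3472 m³/s.
After complete mixing, C₀ = (0.3472·80 + 77.3·4.55) / 77.65 = 4.887 mg/L.
Travel time t = 4000 m / 0.60 m/s = 6667 s = 0.07716 d.
C = 4.887·exp(−1.0·0.07716) = 4.887·0.9257 = 4.524 mg/L.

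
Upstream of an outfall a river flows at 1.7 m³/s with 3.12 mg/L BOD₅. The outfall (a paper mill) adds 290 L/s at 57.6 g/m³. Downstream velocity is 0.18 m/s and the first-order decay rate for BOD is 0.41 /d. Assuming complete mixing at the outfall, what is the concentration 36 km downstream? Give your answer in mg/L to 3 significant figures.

4.28 mg/L

290 L/s = 0.29 m³/s.
After complete mixing, C₀ = (0.29·57.6 + 1.7·3.12) / 1.99 = 11.06 mg/L.
Travel time t = 3.6e+04 m / 0.18 m/s = 2e+05 s = 2.315 d.
C = 11.06·exp(−0.41·2.315) = 11.06·0.3871 = 4.281 mg/L.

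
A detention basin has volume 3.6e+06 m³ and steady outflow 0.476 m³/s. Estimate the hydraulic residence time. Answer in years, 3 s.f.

0.240 yr

Q = 0.476 m³/s × 3.156e+07 s/yr = 1.502e+07 m³/yr.
Hydraulic residence time τ = V/Q = 3.6e+06/1.502e+07 = 0.2397 yr.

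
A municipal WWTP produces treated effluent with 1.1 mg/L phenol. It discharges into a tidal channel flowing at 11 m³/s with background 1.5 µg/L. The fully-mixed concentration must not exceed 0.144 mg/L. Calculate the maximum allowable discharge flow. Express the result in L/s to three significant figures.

1640 L/s

1.5 µg/L = 0.0015 mg/L.
Mass balance at complete mixing: C_std·(Q_w + Q_r) = Q_w·C_e + Q_r·C_b.
Rearranging, Q_w = Q_r·(C_std − C_b)/(C_e − C_std) = 11·(0.144 − 0.0015) / (1.1 − 0.144) = 1.64 m³/s.
= 1640 L/s.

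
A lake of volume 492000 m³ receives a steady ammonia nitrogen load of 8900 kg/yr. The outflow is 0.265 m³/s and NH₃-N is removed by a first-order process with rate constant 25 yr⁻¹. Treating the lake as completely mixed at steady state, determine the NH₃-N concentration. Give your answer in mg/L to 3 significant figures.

0.431 mg/L

Outflow Q = 0.265 m³/s × 3.156e+07 s/yr = 8.363e+06 m³/yr.
Steady-state CSTR mass balance: W = Q·C + k·V·C, so C = W/(Q + kV).
Q + kV = 8.363e+06 + 25·492000 = 2.066e+07 m³/yr.
C = 8900/2.066e+07 = 0.0004307 kg/m³ = 0.4307 mg/L.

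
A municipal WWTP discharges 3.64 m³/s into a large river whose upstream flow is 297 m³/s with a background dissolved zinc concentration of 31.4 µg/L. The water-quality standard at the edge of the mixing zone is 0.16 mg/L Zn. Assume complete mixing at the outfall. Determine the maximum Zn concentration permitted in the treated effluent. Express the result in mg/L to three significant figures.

10.7 mg/L

31.4 µg/L = 0.0314 mg/L.
Mass balance: 0.16·300.6 = 3.64·Cₑ + 297·0.0314.
Cₑ = (48.1 − 9.326) / 3.64 = 10.65 mg/L.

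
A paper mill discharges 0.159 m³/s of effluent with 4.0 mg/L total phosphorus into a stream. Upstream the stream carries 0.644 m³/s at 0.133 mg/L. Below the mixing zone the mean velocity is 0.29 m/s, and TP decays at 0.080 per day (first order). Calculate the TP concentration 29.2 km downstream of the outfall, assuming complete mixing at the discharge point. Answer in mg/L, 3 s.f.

After complete mixing, C₀ = (0.159·4 + 0.644·0.133) / 0.803 = 0.8987 mg/L.
Travel time t = 2.92e+04 m / 0.29 m/s = 1.007e+05 s = 1.165 d.
C = 0.8987·exp(−0.080·1.165) = 0.8987·0.911 = 0.8187 mg/L.

0.819 mg/L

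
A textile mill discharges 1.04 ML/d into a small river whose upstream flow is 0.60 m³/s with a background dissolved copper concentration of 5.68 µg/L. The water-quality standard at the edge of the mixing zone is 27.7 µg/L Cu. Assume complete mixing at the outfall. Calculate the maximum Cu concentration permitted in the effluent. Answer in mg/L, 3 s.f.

1.04 ML/d = 0.01204 m³/s.
5.68 µg/L = 0.00568 mg/L.
27.7 µg/L = 0.0277 mg/L.
Mass balance: 0.0277·0.612 = 0.01204·Cₑ + 0.6·0.00568.
Cₑ = (0.01695 − 0.003408) / 0.01204 = 1.125 mg/L.

1.13 mg/L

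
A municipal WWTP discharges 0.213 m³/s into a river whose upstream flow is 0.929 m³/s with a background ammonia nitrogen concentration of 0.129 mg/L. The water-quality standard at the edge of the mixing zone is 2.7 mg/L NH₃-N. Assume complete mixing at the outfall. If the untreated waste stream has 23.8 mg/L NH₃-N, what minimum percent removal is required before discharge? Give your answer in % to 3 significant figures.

41.5 %

Mass balance: 2.7·1.142 = 0.213·Cₑ + 0.929·0.129.
Cₑ = (3.083 − 0.1198) / 0.213 = 13.91 mg/L.
Required removal = 1 − 13.91/23.8 = 41.54 %.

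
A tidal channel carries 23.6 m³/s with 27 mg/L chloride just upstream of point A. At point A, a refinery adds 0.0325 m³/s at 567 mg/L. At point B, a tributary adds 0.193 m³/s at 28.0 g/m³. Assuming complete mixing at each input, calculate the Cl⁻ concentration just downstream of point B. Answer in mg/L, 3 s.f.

27.7 mg/L

After input A: C = (23.6·27 + 0.0325·567) / 23.63 = 27.74 mg/L.
After input B: C = (23.63·27.74 + 0.193·28) / 23.83 = 27.74 mg/L.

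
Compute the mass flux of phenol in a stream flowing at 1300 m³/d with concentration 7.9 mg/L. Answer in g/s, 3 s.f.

1300 m³/d = 0.01505 m³/s.
Mass flux = Q·C = 0.01505 m³/s × 7.9 g/m³ = 0.1189 g/s.

0.119 g/s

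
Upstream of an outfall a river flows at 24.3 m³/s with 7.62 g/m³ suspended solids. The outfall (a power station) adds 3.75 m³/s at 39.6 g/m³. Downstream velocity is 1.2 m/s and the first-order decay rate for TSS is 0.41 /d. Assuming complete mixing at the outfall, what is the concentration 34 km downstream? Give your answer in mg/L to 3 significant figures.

After complete mixing, C₀ = (3.75·39.6 + 24.3·7.62) / 28.05 = 11.9 mg/L.
Travel time t = 3.4e+04 m / 1.2 m/s = 2.833e+04 s = 0.3279 d.
C = 11.9·exp(−0.41·0.3279) = 11.9·0.8742 = 10.4 mg/L.

10.4 mg/L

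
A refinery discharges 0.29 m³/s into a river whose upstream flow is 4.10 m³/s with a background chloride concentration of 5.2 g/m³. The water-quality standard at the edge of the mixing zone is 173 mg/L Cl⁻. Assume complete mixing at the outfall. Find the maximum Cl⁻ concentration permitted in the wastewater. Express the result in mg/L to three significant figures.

Mass balance: 173·4.39 = 0.29·Cₑ + 4.1·5.2.
Cₑ = (759.5 − 21.32) / 0.29 = 2545 mg/L.

2550 mg/L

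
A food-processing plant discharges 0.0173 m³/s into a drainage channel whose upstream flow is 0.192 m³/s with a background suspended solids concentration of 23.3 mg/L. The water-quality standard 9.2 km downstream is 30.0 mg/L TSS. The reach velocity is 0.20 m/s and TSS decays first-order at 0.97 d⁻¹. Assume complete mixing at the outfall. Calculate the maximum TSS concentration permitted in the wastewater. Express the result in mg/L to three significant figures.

350 mg/L

Travel time to the compliance point: t = 9200/0.20 = 4.6e+04 s = 0.5324 d; decay factor exp(−0.97·0.5324) = 0.5966.
So the concentration just after mixing may be at most 30/0.5966 = 50.28 mg/L.
Mass balance: 50.28·0.2093 = 0.0173·Cₑ + 0.192·23.3.
Cₑ = (10.52 − 4.474) / 0.0173 = 349.7 mg/L.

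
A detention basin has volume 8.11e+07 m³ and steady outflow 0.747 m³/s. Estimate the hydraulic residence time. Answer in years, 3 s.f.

3.44 yr

Q = 0.747 m³/s × 3.156e+07 s/yr = 2.357e+07 m³/yr.
Hydraulic residence time τ = V/Q = 8.11e+07/2.357e+07 = 3.44 yr.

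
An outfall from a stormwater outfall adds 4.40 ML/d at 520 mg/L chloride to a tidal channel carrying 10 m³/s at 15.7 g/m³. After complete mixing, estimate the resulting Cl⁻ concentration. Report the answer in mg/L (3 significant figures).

4.40 ML/d = 0.05093 m³/s.
By mass balance at complete mixing, C = (0.05093·520 + 10·15.7) / (0.05093 + 10) = 183.5/10.05 = 18.26 mg/L.

18.3 mg/L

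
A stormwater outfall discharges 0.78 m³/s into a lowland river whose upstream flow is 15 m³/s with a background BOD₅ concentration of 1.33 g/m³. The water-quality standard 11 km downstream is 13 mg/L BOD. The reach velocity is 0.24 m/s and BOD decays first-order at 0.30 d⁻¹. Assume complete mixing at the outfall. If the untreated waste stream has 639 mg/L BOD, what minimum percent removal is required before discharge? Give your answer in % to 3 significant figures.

Travel time to the compliance point: t = 1.1e+04/0.24 = 4.583e+04 s = 0.5305 d; decay factor exp(−0.30·0.5305) = 0.8529.
So the concentration just after mixing may be at most 13/0.8529 = 15.24 mg/L.
Mass balance: 15.24·15.78 = 0.78·Cₑ + 15·1.33.
Cₑ = (240.5 − 19.95) / 0.78 = 282.8 mg/L.
Required removal = 1 − 282.8/639 = 55.74 %.

55.7 %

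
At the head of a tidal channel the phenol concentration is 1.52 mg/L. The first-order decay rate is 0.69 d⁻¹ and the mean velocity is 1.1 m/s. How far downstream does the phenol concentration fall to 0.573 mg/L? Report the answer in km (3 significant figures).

134 km

From C = C₀·e^(−kt), t = ln(C₀/C)/k = ln(1.52/0.573)/0.69 = 0.9756/0.69 = 1.414 d.
Distance = v·t = 1.1 m/s × 1.222e+05 s = 1.344e+05 m = 134.4 km.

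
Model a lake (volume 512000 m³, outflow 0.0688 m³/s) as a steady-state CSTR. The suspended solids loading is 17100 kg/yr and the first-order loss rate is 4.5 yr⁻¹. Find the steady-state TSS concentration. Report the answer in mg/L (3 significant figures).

Outflow Q = 0.0688 m³/s × 3.156e+07 s/yr = 2.171e+06 m³/yr.
Steady-state CSTR mass balance: W = Q·C + k·V·C, so C = W/(Q + kV).
Q + kV = 2.171e+06 + 4.5·512000 = 4.475e+06 m³/yr.
C = 17100/4.475e+06 = 0.003821 kg/m³ = 3.821 mg/L.

3.82 mg/L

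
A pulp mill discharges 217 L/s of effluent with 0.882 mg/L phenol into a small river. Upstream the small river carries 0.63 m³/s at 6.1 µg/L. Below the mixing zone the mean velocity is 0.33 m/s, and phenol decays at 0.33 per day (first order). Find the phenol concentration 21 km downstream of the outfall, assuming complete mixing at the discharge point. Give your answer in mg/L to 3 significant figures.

0.181 mg/L

217 L/s = 0.217 m³/s.
6.1 µg/L = 0.0061 mg/L.
After complete mixing, C₀ = (0.217·0.882 + 0.63·0.0061) / 0.847 = 0.2305 mg/L.
Travel time t = 2.1e+04 m / 0.33 m/s = 6.364e+04 s = 0.7365 d.
C = 0.2305·exp(−0.33·0.7365) = 0.2305·0.7842 = 0.1808 mg/L.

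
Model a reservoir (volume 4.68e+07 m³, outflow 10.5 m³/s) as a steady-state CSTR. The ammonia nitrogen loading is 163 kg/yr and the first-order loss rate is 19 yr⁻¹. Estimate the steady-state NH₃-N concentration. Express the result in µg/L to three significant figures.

Outflow Q = 10.5 m³/s × 3.156e+07 s/yr = 3.314e+08 m³/yr.
Steady-state CSTR mass balance: W = Q·C + k·V·C, so C = W/(Q + kV).
Q + kV = 3.314e+08 + 19·4.68e+07 = 1.221e+09 m³/yr.
C = 163/1.221e+09 = 1.335e-07 kg/m³ = 0.0001335 mg/L = 0.1335 µg/L.

0.134 µg/L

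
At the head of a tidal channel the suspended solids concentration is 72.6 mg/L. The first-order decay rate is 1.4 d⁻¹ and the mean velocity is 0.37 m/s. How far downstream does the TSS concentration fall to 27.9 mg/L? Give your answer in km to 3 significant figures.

From C = C₀·e^(−kt), t = ln(C₀/C)/k = ln(72.6/27.9)/1.4 = 0.9563/1.4 = 0.6831 d.
Distance = v·t = 0.37 m/s × 5.902e+04 s = 2.184e+04 m = 21.84 km.

21.8 km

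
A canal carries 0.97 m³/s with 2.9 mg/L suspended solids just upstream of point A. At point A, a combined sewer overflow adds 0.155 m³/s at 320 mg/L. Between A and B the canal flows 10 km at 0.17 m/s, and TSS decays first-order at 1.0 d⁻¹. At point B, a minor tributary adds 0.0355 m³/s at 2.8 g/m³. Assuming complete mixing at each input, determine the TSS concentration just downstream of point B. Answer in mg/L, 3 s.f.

22.9 mg/L

After input A: C = (0.97·2.9 + 0.155·320) / 1.125 = 46.59 mg/L.
Over the 10 km reach to input B (t = 5.882e+04 s = 0.6808 d), decay gives C = 46.59·exp(−1.0·0.6808) = 23.58 mg/L.
After input B: C = (1.125·23.58 + 0.0355·2.8) / 1.161 = 22.95 mg/L.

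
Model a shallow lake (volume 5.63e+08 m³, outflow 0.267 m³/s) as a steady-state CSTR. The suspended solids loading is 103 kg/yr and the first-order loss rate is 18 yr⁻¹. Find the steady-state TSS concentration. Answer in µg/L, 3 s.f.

Outflow Q = 0.267 m³/s × 3.156e+07 s/yr = 8.426e+06 m³/yr.
Steady-state CSTR mass balance: W = Q·C + k·V·C, so C = W/(Q + kV).
Q + kV = 8.426e+06 + 18·5.63e+08 = 1.014e+10 m³/yr.
C = 103/1.014e+10 = 1.016e-08 kg/m³ = 1.016e-05 mg/L = 0.01016 µg/L.

0.0102 µg/L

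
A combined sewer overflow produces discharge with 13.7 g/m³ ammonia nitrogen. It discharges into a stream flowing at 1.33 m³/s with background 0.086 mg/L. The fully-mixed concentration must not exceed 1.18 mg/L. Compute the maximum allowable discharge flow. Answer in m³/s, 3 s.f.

Mass balance at complete mixing: C_std·(Q_w + Q_r) = Q_w·C_e + Q_r·C_b.
Rearranging, Q_w = Q_r·(C_std − C_b)/(C_e − C_std) = 1.33·(1.18 − 0.086) / (13.7 − 1.18) = 0.1162 m³/s.

0.116 m³/s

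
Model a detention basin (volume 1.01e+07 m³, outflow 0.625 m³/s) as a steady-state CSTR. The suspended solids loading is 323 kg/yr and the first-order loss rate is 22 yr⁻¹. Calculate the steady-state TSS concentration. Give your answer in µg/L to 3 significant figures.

Outflow Q = 0.625 m³/s × 3.156e+07 s/yr = 1.972e+07 m³/yr.
Steady-state CSTR mass balance: W = Q·C + k·V·C, so C = W/(Q + kV).
Q + kV = 1.972e+07 + 22·1.01e+07 = 2.419e+08 m³/yr.
C = 323/2.419e+08 = 1.335e-06 kg/m³ = 0.001335 mg/L = 1.335 µg/L.

1.34 µg/L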